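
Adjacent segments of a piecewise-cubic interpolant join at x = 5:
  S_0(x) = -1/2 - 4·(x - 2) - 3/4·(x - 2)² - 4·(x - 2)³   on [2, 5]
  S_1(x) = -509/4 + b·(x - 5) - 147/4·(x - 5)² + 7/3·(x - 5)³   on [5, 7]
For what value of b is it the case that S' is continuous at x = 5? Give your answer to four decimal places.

-116.5000

S_0'(x) = -4 - 3/2·(x - 2) - 12·(x - 2)², so S_0'(5) = -233/2. On the right, S_1'(5) = b, so b = -233/2.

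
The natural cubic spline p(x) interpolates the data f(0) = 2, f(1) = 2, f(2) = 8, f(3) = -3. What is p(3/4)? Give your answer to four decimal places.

1.1031

Let M_i = p''(x_i). Step sizes h_i = 1, 1, 1; slopes of the chords Δ_i = (y_(i+1) - y_i)/h_i = 0, 6, -11.
  1·M_0 + 4·M_1 + 1·M_2 = 6(Δ_1 - Δ_0) = 36
  1·M_1 + 4·M_2 + 1·M_3 = 6(Δ_2 - Δ_1) = -102
Natural end conditions: M_0 = M_3 = 0.
Forward elimination and back-substitution give M_0 = 0, M_1 = 82/5, M_2 = -148/5, M_3 = 0.
On [0, 1], p(x) = 2 - 41/15·x + 0·x² + 41/15·x³.
With x = 3/4: p(3/4) = 353/320.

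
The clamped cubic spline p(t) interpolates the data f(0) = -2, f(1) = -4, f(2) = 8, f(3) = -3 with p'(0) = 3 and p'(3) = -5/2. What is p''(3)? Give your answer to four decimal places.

55.3333

Put M_i = p'' at the i-th knot. Here h = (1, 1, 1) and Δ = (-2, 12, -11), so the interior equations h_(i-1)·M_(i-1) + 2(h_(i-1)+h_i)·M_i + h_i·M_(i+1) = 6(Δ_i − Δ_(i-1)) read
  1·M_0 + 4·M_1 + 1·M_2 = 6(Δ_1 - Δ_0) = 84
  1·M_1 + 4·M_2 + 1·M_3 = 6(Δ_2 - Δ_1) = -138
Clamped end conditions give two more equations: 2h_0·M_0 + h_0·M_1 = 6(Δ_0 - p'(0)) = -30 and h_2·M_2 + 2h_2·M_3 = 6(p'(3) - Δ_2) = 51.
Hence M_0 = -113/3, M_1 = 136/3, M_2 = -179/3, M_3 = 166/3.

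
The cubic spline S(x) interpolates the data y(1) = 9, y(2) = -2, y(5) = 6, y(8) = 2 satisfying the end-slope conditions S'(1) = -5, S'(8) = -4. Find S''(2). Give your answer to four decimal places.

Write m_i for S''(x_i). With h_i = 1, 3, 3 and divided differences Δ_i = -11, 8/3, -4/3, the continuity of S' gives the tridiagonal system
  1·m_0 + 8·m_1 + 3·m_2 = 6(Δ_1 - Δ_0) = 82
  3·m_1 + 12·m_2 + 3·m_3 = 6(Δ_2 - Δ_1) = -24
Clamped end conditions give two more equations: 2h_0·m_0 + h_0·m_1 = 6(Δ_0 - S'(1)) = -36 and h_2·m_2 + 2h_2·m_3 = 6(S'(8) - Δ_2) = -16.
Solving: m_0 = -802/31, m_1 = 488/31, m_2 = -560/93, m_3 = 32/93.

15.7419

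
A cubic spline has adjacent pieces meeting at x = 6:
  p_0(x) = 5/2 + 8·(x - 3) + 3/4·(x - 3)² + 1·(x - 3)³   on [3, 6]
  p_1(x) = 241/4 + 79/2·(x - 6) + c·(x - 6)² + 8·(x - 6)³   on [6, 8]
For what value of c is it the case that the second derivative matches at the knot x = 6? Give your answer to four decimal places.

p_0''(x) = 3/2 + 6·(x - 3), so p_0''(6) = 39/2. On the right, p_1''(6) = 2c, so c = 39/4.

9.7500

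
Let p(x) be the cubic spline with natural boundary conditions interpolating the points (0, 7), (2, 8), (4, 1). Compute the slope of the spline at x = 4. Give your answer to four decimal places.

Let m_i = p''(x_i). Step sizes h_i = 2, 2; slopes of the chords Δ_i = (y_(i+1) - y_i)/h_i = 1/2, -7/2.
  2·m_0 + 8·m_1 + 2·m_2 = 6(Δ_1 - Δ_0) = -24
Natural end conditions: m_0 = m_2 = 0.
Hence m_0 = 0, m_1 = -3, m_2 = 0.
On [2, 4], p'(x) = b_1 + 2c_1·(x - 2) + 3d_1·(x - 2)² with b_1 = Δ_1 - h_1(2m_1 + m_2)/6 = -3/2, c_1 = m_1/2 = -3/2, d_1 = (m_2 - m_1)/(6h_1) = 1/4. So p'(4) = -9/2.

-4.5000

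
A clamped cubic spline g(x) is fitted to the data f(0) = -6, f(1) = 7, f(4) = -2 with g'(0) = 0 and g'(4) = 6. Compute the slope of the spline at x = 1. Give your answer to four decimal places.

12.7500

With M_i denoting the second derivative at x_i, h_i = 1, 3, and Δ_i = (y_(i+1) − y_i)/h_i = 13, -3:
  1·M_0 + 8·M_1 + 3·M_2 = 6(Δ_1 - Δ_0) = -96
Clamped end conditions give two more equations: 2h_0·M_0 + h_0·M_1 = 6(Δ_0 - g'(0)) = 78 and h_1·M_1 + 2h_1·M_2 = 6(g'(4) - Δ_1) = 54.
Solving: M_0 = 105/2, M_1 = -27, M_2 = 45/2.
On [1, 4], g'(x) = b_1 + 2c_1·(x - 1) + 3d_1·(x - 1)² with b_1 = Δ_1 - h_1(2M_1 + M_2)/6 = 51/4, c_1 = M_1/2 = -27/2, d_1 = (M_2 - M_1)/(6h_1) = 11/4. So g'(1) = 51/4.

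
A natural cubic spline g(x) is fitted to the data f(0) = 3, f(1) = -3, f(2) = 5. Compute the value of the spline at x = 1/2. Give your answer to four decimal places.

-1.3125

With M_i denoting the second derivative at x_i, h_i = 1, 1, and Δ_i = (y_(i+1) − y_i)/h_i = -6, 8:
  1·M_0 + 4·M_1 + 1·M_2 = 6(Δ_1 - Δ_0) = 84
Natural end conditions: M_0 = M_2 = 0.
Forward elimination and back-substitution give M_0 = 0, M_1 = 21, M_2 = 0.
On [0, 1], g(x) = 3 - 19/2·x + 0·x² + 7/2·x³.
With x = 1/2: g(1/2) = -21/16.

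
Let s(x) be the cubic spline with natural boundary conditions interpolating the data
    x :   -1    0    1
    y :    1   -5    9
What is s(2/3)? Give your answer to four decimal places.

2.8519

With m_i denoting the second derivative at x_i, h_i = 1, 1, and Δ_i = (y_(i+1) − y_i)/h_i = -6, 14:
  1·m_0 + 4·m_1 + 1·m_2 = 6(Δ_1 - Δ_0) = 120
Natural end conditions: m_0 = m_2 = 0.
Solving: m_0 = 0, m_1 = 30, m_2 = 0.
On [0, 1], s(x) = -5 + 4·x + 15·x² - 5·x³.
With x = 2/3: s(2/3) = 77/27.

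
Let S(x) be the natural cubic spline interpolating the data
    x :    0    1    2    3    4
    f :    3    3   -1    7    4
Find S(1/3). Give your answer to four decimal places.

Put M_i = S'' at the i-th knot. Here h = (1, 1, 1, 1) and Δ = (0, -4, 8, -3), so the interior equations h_(i-1)·M_(i-1) + 2(h_(i-1)+h_i)·M_i + h_i·M_(i+1) = 6(Δ_i − Δ_(i-1)) read
  1·M_0 + 4·M_1 + 1·M_2 = 6(Δ_1 - Δ_0) = -24
  1·M_1 + 4·M_2 + 1·M_3 = 6(Δ_2 - Δ_1) = 72
  1·M_2 + 4·M_3 + 1·M_4 = 6(Δ_3 - Δ_2) = -66
Natural end conditions: M_0 = M_4 = 0.
Hence M_0 = 0, M_1 = -51/4, M_2 = 27, M_3 = -93/4, M_4 = 0.
On [0, 1], S(x) = 3 + 17/8·x + 0·x² - 17/8·x³.
With x = 1/3: S(1/3) = 98/27.

3.6296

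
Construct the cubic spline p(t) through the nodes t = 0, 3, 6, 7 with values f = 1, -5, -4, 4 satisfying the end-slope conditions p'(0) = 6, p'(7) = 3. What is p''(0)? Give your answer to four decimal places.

-8.7312

Put σ_i = p'' at the i-th knot. Here h = (3, 3, 1) and Δ = (-2, 1/3, 8), so the interior equations h_(i-1)·σ_(i-1) + 2(h_(i-1)+h_i)·σ_i + h_i·σ_(i+1) = 6(Δ_i − Δ_(i-1)) read
  3·σ_0 + 12·σ_1 + 3·σ_2 = 6(Δ_1 - Δ_0) = 14
  3·σ_1 + 8·σ_2 + 1·σ_3 = 6(Δ_2 - Δ_1) = 46
Clamped end conditions give two more equations: 2h_0·σ_0 + h_0·σ_1 = 6(Δ_0 - p'(0)) = -48 and h_2·σ_2 + 2h_2·σ_3 = 6(p'(7) - Δ_2) = -30.
Forward elimination and back-substitution give σ_0 = -812/93, σ_1 = 136/93, σ_2 = 234/31, σ_3 = -582/31.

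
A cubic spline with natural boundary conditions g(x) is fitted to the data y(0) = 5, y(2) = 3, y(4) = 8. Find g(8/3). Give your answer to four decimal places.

Let M_i = g''(x_i). Step sizes h_i = 2, 2; slopes of the chords Δ_i = (y_(i+1) - y_i)/h_i = -1, 5/2.
  2·M_0 + 8·M_1 + 2·M_2 = 6(Δ_1 - Δ_0) = 21
Natural end conditions: M_0 = M_2 = 0.
Hence M_0 = 0, M_1 = 21/8, M_2 = 0.
On [2, 4], g(x) = 3 + 3/4·(x - 2) + 21/16·(x - 2)² - 7/32·(x - 2)³.
With (x - 2) = 2/3: g(8/3) = 217/54.

4.0185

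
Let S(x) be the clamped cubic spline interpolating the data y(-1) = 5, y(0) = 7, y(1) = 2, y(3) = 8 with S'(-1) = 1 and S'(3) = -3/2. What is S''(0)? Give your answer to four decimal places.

-17.3636

Write M_i for S''(x_i). With h_i = 1, 1, 2 and divided differences Δ_i = 2, -5, 3, the continuity of S' gives the tridiagonal system
  1·M_0 + 4·M_1 + 1·M_2 = 6(Δ_1 - Δ_0) = -42
  1·M_1 + 6·M_2 + 2·M_3 = 6(Δ_2 - Δ_1) = 48
Clamped end conditions give two more equations: 2h_0·M_0 + h_0·M_1 = 6(Δ_0 - S'(-1)) = 6 and h_2·M_2 + 2h_2·M_3 = 6(S'(3) - Δ_2) = -27.
Hence M_0 = 257/22, M_1 = -191/11, M_2 = 347/22, M_3 = -161/11.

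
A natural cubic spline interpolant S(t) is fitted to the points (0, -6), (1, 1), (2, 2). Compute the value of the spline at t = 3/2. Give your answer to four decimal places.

2.0625

Let M_i = S''(x_i). Step sizes h_i = 1, 1; slopes of the chords Δ_i = (y_(i+1) - y_i)/h_i = 7, 1.
  1·M_0 + 4·M_1 + 1·M_2 = 6(Δ_1 - Δ_0) = -36
Natural end conditions: M_0 = M_2 = 0.
Forward elimination and back-substitution give M_0 = 0, M_1 = -9, M_2 = 0.
On [1, 2], S(t) = 1 + 4·(t - 1) - 9/2·(t - 1)² + 3/2·(t - 1)³.
With (t - 1) = 1/2: S(3/2) = 33/16.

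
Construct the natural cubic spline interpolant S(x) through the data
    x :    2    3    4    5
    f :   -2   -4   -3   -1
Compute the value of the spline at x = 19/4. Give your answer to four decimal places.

Let m_i = S''(x_i). Step sizes h_i = 1, 1, 1; slopes of the chords Δ_i = (y_(i+1) - y_i)/h_i = -2, 1, 2.
  1·m_0 + 4·m_1 + 1·m_2 = 6(Δ_1 - Δ_0) = 18
  1·m_1 + 4·m_2 + 1·m_3 = 6(Δ_2 - Δ_1) = 6
Natural end conditions: m_0 = m_3 = 0.
Forward elimination and back-substitution give m_0 = 0, m_1 = 22/5, m_2 = 2/5, m_3 = 0.
On [4, 5], S(x) = -3 + 28/15·(x - 4) + 1/5·(x - 4)² - 1/15·(x - 4)³.
With (x - 4) = 3/4: S(19/4) = -97/64.

-1.5156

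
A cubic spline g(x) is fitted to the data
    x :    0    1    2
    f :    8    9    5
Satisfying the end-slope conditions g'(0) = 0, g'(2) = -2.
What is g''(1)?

With σ_i denoting the second derivative at x_i, h_i = 1, 1, and Δ_i = (y_(i+1) − y_i)/h_i = 1, -4:
  1·σ_0 + 4·σ_1 + 1·σ_2 = 6(Δ_1 - Δ_0) = -30
Clamped end conditions give two more equations: 2h_0·σ_0 + h_0·σ_1 = 6(Δ_0 - g'(0)) = 6 and h_1·σ_1 + 2h_1·σ_2 = 6(g'(2) - Δ_1) = 12.
Solving: σ_0 = 19/2, σ_1 = -13, σ_2 = 25/2.

-13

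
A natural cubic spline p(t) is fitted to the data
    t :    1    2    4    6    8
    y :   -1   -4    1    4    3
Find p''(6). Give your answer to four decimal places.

With M_i denoting the second derivative at x_i, h_i = 1, 2, 2, 2, and Δ_i = (y_(i+1) − y_i)/h_i = -3, 5/2, 3/2, -1/2:
  1·M_0 + 6·M_1 + 2·M_2 = 6(Δ_1 - Δ_0) = 33
  2·M_1 + 8·M_2 + 2·M_3 = 6(Δ_2 - Δ_1) = -6
  2·M_2 + 8·M_3 + 2·M_4 = 6(Δ_3 - Δ_2) = -12
Natural end conditions: M_0 = M_4 = 0.
Solving the tridiagonal system: M_0 = 0, M_1 = 507/82, M_2 = -84/41, M_3 = -81/82, M_4 = 0.

-0.9878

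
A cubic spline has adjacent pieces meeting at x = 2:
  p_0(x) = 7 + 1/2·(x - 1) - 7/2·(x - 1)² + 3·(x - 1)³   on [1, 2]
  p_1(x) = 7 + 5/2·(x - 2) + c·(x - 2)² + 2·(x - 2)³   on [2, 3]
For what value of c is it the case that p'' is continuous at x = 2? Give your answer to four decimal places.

p_0''(x) = -7 + 18·(x - 1), so p_0''(2) = 11. On the right, p_1''(2) = 2c, so c = 11/2.

5.5000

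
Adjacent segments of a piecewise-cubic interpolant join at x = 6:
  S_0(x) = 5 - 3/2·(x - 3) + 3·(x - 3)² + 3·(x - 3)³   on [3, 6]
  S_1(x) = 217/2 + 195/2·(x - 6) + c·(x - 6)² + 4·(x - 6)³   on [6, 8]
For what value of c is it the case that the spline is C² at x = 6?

S_0''(x) = 6 + 18·(x - 3), so S_0''(6) = 60. On the right, S_1''(6) = 2c, so c = 30.

30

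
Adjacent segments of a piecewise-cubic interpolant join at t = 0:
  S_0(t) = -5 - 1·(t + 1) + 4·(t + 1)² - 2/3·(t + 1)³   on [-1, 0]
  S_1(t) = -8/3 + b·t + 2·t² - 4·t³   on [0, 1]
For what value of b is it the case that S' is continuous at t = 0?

5

S_0'(t) = -1 + 8·(t + 1) - 2·(t + 1)², so S_0'(0) = 5. On the right, S_1'(0) = b, so b = 5.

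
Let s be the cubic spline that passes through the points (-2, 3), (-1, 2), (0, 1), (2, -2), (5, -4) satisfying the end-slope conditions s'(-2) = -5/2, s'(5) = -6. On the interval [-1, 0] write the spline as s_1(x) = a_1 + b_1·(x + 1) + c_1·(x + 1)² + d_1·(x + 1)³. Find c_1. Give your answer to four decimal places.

Put m_i = s'' at the i-th knot. Here h = (1, 1, 2, 3) and Δ = (-1, -1, -3/2, -2/3), so the interior equations h_(i-1)·m_(i-1) + 2(h_(i-1)+h_i)·m_i + h_i·m_(i+1) = 6(Δ_i − Δ_(i-1)) read
  1·m_0 + 4·m_1 + 1·m_2 = 6(Δ_1 - Δ_0) = 0
  1·m_1 + 6·m_2 + 2·m_3 = 6(Δ_2 - Δ_1) = -3
  2·m_2 + 10·m_3 + 3·m_4 = 6(Δ_3 - Δ_2) = 5
Clamped end conditions give two more equations: 2h_0·m_0 + h_0·m_1 = 6(Δ_0 - s'(-2)) = 9 and h_3·m_3 + 2h_3·m_4 = 6(s'(5) - Δ_3) = -32.
Solving the tridiagonal system: m_0 = 129/26, m_1 = -12/13, m_2 = -33/26, m_3 = 36/13, m_4 = -262/39.
On [-1, 0], with s_1(x) = a_1 + b_1·(x + 1) + c_1·(x + 1)² + d_1·(x + 1)³: c_1 = m_1/2 = -6/13, d_1 = (m_2 - m_1)/(6h_1) = -3/52, b_1 = Δ_1 - h_1(2m_1 + m_2)/6 = -25/52.

-0.4615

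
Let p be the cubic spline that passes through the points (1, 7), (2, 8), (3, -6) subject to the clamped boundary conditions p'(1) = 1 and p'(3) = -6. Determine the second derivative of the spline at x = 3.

With M_i denoting the second derivative at x_i, h_i = 1, 1, and Δ_i = (y_(i+1) − y_i)/h_i = 1, -14:
  1·M_0 + 4·M_1 + 1·M_2 = 6(Δ_1 - Δ_0) = -90
Clamped end conditions give two more equations: 2h_0·M_0 + h_0·M_1 = 6(Δ_0 - p'(1)) = 0 and h_1·M_1 + 2h_1·M_2 = 6(p'(3) - Δ_1) = 48.
Forward elimination and back-substitution give M_0 = 19, M_1 = -38, M_2 = 43.

43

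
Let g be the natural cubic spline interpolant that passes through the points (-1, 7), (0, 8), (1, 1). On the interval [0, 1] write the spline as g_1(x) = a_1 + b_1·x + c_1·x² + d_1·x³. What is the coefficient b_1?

-3

Let M_i = g''(x_i). Step sizes h_i = 1, 1; slopes of the chords Δ_i = (y_(i+1) - y_i)/h_i = 1, -7.
  1·M_0 + 4·M_1 + 1·M_2 = 6(Δ_1 - Δ_0) = -48
Natural end conditions: M_0 = M_2 = 0.
Solving: M_0 = 0, M_1 = -12, M_2 = 0.
On [0, 1], with g_1(x) = a_1 + b_1·x + c_1·x² + d_1·x³: c_1 = M_1/2 = -6, d_1 = (M_2 - M_1)/(6h_1) = 2, b_1 = Δ_1 - h_1(2M_1 + M_2)/6 = -3.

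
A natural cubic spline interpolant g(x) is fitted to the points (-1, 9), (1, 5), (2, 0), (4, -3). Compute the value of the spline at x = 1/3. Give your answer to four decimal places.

Put M_i = g'' at the i-th knot. Here h = (2, 1, 2) and Δ = (-2, -5, -3/2), so the interior equations h_(i-1)·M_(i-1) + 2(h_(i-1)+h_i)·M_i + h_i·M_(i+1) = 6(Δ_i − Δ_(i-1)) read
  2·M_0 + 6·M_1 + 1·M_2 = 6(Δ_1 - Δ_0) = -18
  1·M_1 + 6·M_2 + 2·M_3 = 6(Δ_2 - Δ_1) = 21
Natural end conditions: M_0 = M_3 = 0.
Solving: M_0 = 0, M_1 = -129/35, M_2 = 144/35, M_3 = 0.
On [-1, 1], g(x) = 9 - 27/35·(x + 1) + 0·(x + 1)² - 43/140·(x + 1)³.
With (x + 1) = 4/3: g(1/3) = 1369/189.

7.2434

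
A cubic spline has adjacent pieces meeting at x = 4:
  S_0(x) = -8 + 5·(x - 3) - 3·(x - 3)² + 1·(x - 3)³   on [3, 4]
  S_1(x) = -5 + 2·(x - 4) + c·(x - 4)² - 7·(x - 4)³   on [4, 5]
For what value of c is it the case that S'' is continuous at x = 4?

S_0''(x) = -6 + 6·(x - 3), so S_0''(4) = 0. On the right, S_1''(4) = 2c, so c = 0.

0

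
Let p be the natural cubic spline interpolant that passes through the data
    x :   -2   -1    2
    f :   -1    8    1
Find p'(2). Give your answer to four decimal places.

-6.5833

Write m_i for p''(x_i). With h_i = 1, 3 and divided differences Δ_i = 9, -7/3, the continuity of p' gives the tridiagonal system
  1·m_0 + 8·m_1 + 3·m_2 = 6(Δ_1 - Δ_0) = -68
Natural end conditions: m_0 = m_2 = 0.
Solving the tridiagonal system: m_0 = 0, m_1 = -17/2, m_2 = 0.
On [-1, 2], p'(x) = b_1 + 2c_1·(x + 1) + 3d_1·(x + 1)² with b_1 = Δ_1 - h_1(2m_1 + m_2)/6 = 37/6, c_1 = m_1/2 = -17/4, d_1 = (m_2 - m_1)/(6h_1) = 17/36. So p'(2) = -79/12.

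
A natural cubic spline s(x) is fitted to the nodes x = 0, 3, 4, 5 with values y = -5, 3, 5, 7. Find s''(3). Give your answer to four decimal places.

-0.5161

Write M_i for s''(x_i). With h_i = 3, 1, 1 and divided differences Δ_i = 8/3, 2, 2, the continuity of s' gives the tridiagonal system
  3·M_0 + 8·M_1 + 1·M_2 = 6(Δ_1 - Δ_0) = -4
  1·M_1 + 4·M_2 + 1·M_3 = 6(Δ_2 - Δ_1) = 0
Natural end conditions: M_0 = M_3 = 0.
Solving the tridiagonal system: M_0 = 0, M_1 = -16/31, M_2 = 4/31, M_3 = 0.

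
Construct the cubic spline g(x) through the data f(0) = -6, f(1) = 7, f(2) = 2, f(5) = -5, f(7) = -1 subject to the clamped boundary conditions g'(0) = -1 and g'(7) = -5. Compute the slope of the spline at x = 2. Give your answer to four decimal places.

-10.3050

Let m_i = g''(x_i). Step sizes h_i = 1, 1, 3, 2; slopes of the chords Δ_i = (y_(i+1) - y_i)/h_i = 13, -5, -7/3, 2.
  1·m_0 + 4·m_1 + 1·m_2 = 6(Δ_1 - Δ_0) = -108
  1·m_1 + 8·m_2 + 3·m_3 = 6(Δ_2 - Δ_1) = 16
  3·m_2 + 10·m_3 + 2·m_4 = 6(Δ_3 - Δ_2) = 26
Clamped end conditions give two more equations: 2h_0·m_0 + h_0·m_1 = 6(Δ_0 - g'(0)) = 84 and h_3·m_3 + 2h_3·m_4 = 6(g'(7) - Δ_3) = -42.
Solving: m_0 = 9073/141, m_1 = -6302/141, m_2 = 907/141, m_3 = 434/141, m_4 = -3395/282.
On [2, 5], g'(x) = b_2 + 2c_2·(x - 2) + 3d_2·(x - 2)² with b_2 = Δ_2 - h_2(2m_2 + m_3)/6 = -1453/141, c_2 = m_2/2 = 907/282, d_2 = (m_3 - m_2)/(6h_2) = -473/2538. So g'(2) = -1453/141.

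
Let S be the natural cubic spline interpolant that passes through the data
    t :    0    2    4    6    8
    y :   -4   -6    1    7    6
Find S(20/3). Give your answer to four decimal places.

Write σ_i for S''(x_i). With h_i = 2, 2, 2, 2 and divided differences Δ_i = -1, 7/2, 3, -1/2, the continuity of S' gives the tridiagonal system
  2·σ_0 + 8·σ_1 + 2·σ_2 = 6(Δ_1 - Δ_0) = 27
  2·σ_1 + 8·σ_2 + 2·σ_3 = 6(Δ_2 - Δ_1) = -3
  2·σ_2 + 8·σ_3 + 2·σ_4 = 6(Δ_3 - Δ_2) = -21
Natural end conditions: σ_0 = σ_4 = 0.
Solving: σ_0 = 0, σ_1 = 99/28, σ_2 = -9/14, σ_3 = -69/28, σ_4 = 0.
On [6, 8], S(t) = 7 + 8/7·(t - 6) - 69/56·(t - 6)² + 23/112·(t - 6)³.
With (t - 6) = 2/3: S(20/3) = 1375/189.

7.2751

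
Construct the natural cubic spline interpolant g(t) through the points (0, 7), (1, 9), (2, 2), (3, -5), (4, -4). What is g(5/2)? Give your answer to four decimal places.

With m_i denoting the second derivative at x_i, h_i = 1, 1, 1, 1, and Δ_i = (y_(i+1) − y_i)/h_i = 2, -7, -7, 1:
  1·m_0 + 4·m_1 + 1·m_2 = 6(Δ_1 - Δ_0) = -54
  1·m_1 + 4·m_2 + 1·m_3 = 6(Δ_2 - Δ_1) = 0
  1·m_2 + 4·m_3 + 1·m_4 = 6(Δ_3 - Δ_2) = 48
Natural end conditions: m_0 = m_4 = 0.
Solving the tridiagonal system: m_0 = 0, m_1 = -381/28, m_2 = 3/7, m_3 = 333/28, m_4 = 0.
On [2, 3], g(t) = 2 - 73/8·(t - 2) + 3/14·(t - 2)² + 107/56·(t - 2)³.
With (t - 2) = 1/2: g(5/2) = -1017/448.

-2.2701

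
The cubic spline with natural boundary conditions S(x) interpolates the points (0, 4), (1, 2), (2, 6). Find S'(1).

Put M_i = S'' at the i-th knot. Here h = (1, 1) and Δ = (-2, 4), so the interior equations h_(i-1)·M_(i-1) + 2(h_(i-1)+h_i)·M_i + h_i·M_(i+1) = 6(Δ_i − Δ_(i-1)) read
  1·M_0 + 4·M_1 + 1·M_2 = 6(Δ_1 - Δ_0) = 36
Natural end conditions: M_0 = M_2 = 0.
Solving: M_0 = 0, M_1 = 9, M_2 = 0.
On [1, 2], S'(x) = b_1 + 2c_1·(x - 1) + 3d_1·(x - 1)² with b_1 = Δ_1 - h_1(2M_1 + M_2)/6 = 1, c_1 = M_1/2 = 9/2, d_1 = (M_2 - M_1)/(6h_1) = -3/2. So S'(1) = 1.

1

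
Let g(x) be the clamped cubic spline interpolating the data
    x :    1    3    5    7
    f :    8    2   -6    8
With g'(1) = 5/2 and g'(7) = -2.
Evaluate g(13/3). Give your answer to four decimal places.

-6.2963

Put σ_i = g'' at the i-th knot. Here h = (2, 2, 2) and Δ = (-3, -4, 7), so the interior equations h_(i-1)·σ_(i-1) + 2(h_(i-1)+h_i)·σ_i + h_i·σ_(i+1) = 6(Δ_i − Δ_(i-1)) read
  2·σ_0 + 8·σ_1 + 2·σ_2 = 6(Δ_1 - Δ_0) = -6
  2·σ_1 + 8·σ_2 + 2·σ_3 = 6(Δ_2 - Δ_1) = 66
Clamped end conditions give two more equations: 2h_0·σ_0 + h_0·σ_1 = 6(Δ_0 - g'(1)) = -33 and h_2·σ_2 + 2h_2·σ_3 = 6(g'(7) - Δ_2) = -54.
Forward elimination and back-substitution give σ_0 = -7, σ_1 = -5/2, σ_2 = 14, σ_3 = -41/2.
On [3, 5], g(x) = 2 - 7·(x - 3) - 5/4·(x - 3)² + 11/8·(x - 3)³.
With (x - 3) = 4/3: g(13/3) = -170/27.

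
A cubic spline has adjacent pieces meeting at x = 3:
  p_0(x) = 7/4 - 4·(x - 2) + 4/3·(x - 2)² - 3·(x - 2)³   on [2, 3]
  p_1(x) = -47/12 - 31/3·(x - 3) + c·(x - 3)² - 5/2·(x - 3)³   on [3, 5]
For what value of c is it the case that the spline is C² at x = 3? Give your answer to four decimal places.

p_0''(x) = 8/3 - 18·(x - 2), so p_0''(3) = -46/3. On the right, p_1''(3) = 2c, so c = -23/3.

-7.6667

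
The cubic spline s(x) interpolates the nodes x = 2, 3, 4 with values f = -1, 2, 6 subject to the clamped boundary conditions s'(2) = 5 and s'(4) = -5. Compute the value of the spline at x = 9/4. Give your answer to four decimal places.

Let σ_i = s''(x_i). Step sizes h_i = 1, 1; slopes of the chords Δ_i = (y_(i+1) - y_i)/h_i = 3, 4.
  1·σ_0 + 4·σ_1 + 1·σ_2 = 6(Δ_1 - Δ_0) = 6
Clamped end conditions give two more equations: 2h_0·σ_0 + h_0·σ_1 = 6(Δ_0 - s'(2)) = -12 and h_1·σ_1 + 2h_1·σ_2 = 6(s'(4) - Δ_1) = -54.
Hence σ_0 = -25/2, σ_1 = 13, σ_2 = -67/2.
On [2, 3], s(x) = -1 + 5·(x - 2) - 25/4·(x - 2)² + 17/4·(x - 2)³.
With (x - 2) = 1/4: s(9/4) = -19/256.

-0.0742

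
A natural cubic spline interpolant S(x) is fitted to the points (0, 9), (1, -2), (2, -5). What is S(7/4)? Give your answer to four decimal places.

-4.7188

Write σ_i for S''(x_i). With h_i = 1, 1 and divided differences Δ_i = -11, -3, the continuity of S' gives the tridiagonal system
  1·σ_0 + 4·σ_1 + 1·σ_2 = 6(Δ_1 - Δ_0) = 48
Natural end conditions: σ_0 = σ_2 = 0.
Hence σ_0 = 0, σ_1 = 12, σ_2 = 0.
On [1, 2], S(x) = -2 - 7·(x - 1) + 6·(x - 1)² - 2·(x - 1)³.
With (x - 1) = 3/4: S(7/4) = -151/32.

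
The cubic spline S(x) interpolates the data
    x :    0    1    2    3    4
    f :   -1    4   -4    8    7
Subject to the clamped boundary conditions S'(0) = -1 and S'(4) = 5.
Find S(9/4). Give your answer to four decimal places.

-2.1484

Write M_i for S''(x_i). With h_i = 1, 1, 1, 1 and divided differences Δ_i = 5, -8, 12, -1, the continuity of S' gives the tridiagonal system
  1·M_0 + 4·M_1 + 1·M_2 = 6(Δ_1 - Δ_0) = -78
  1·M_1 + 4·M_2 + 1·M_3 = 6(Δ_2 - Δ_1) = 120
  1·M_2 + 4·M_3 + 1·M_4 = 6(Δ_3 - Δ_2) = -78
Clamped end conditions give two more equations: 2h_0·M_0 + h_0·M_1 = 6(Δ_0 - S'(0)) = 36 and h_3·M_3 + 2h_3·M_4 = 6(S'(4) - Δ_3) = 36.
Forward elimination and back-substitution give M_0 = 39, M_1 = -42, M_2 = 51, M_3 = -42, M_4 = 39.
On [2, 3], S(x) = -4 + 2·(x - 2) + 51/2·(x - 2)² - 31/2·(x - 2)³.
With (x - 2) = 1/4: S(9/4) = -275/128.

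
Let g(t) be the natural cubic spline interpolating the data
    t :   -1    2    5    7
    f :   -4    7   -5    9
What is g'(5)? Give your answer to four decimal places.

1.4144

With m_i denoting the second derivative at x_i, h_i = 3, 3, 2, and Δ_i = (y_(i+1) − y_i)/h_i = 11/3, -4, 7:
  3·m_0 + 12·m_1 + 3·m_2 = 6(Δ_1 - Δ_0) = -46
  3·m_1 + 10·m_2 + 2·m_3 = 6(Δ_2 - Δ_1) = 66
Natural end conditions: m_0 = m_3 = 0.
Solving the tridiagonal system: m_0 = 0, m_1 = -658/111, m_2 = 310/37, m_3 = 0.
On [5, 7], g'(t) = b_2 + 2c_2·(t - 5) + 3d_2·(t - 5)² with b_2 = Δ_2 - h_2(2m_2 + m_3)/6 = 157/111, c_2 = m_2/2 = 155/37, d_2 = (m_3 - m_2)/(6h_2) = -155/222. So g'(5) = 157/111.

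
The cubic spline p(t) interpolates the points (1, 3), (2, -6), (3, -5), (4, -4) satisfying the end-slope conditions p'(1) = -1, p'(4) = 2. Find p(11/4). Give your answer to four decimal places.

-5.8219

With M_i denoting the second derivative at x_i, h_i = 1, 1, 1, and Δ_i = (y_(i+1) − y_i)/h_i = -9, 1, 1:
  1·M_0 + 4·M_1 + 1·M_2 = 6(Δ_1 - Δ_0) = 60
  1·M_1 + 4·M_2 + 1·M_3 = 6(Δ_2 - Δ_1) = 0
Clamped end conditions give two more equations: 2h_0·M_0 + h_0·M_1 = 6(Δ_0 - p'(1)) = -48 and h_2·M_2 + 2h_2·M_3 = 6(p'(4) - Δ_2) = 6.
Solving: M_0 = -186/5, M_1 = 132/5, M_2 = -42/5, M_3 = 36/5.
On [2, 3], p(t) = -6 - 32/5·(t - 2) + 66/5·(t - 2)² - 29/5·(t - 2)³.
With (t - 2) = 3/4: p(11/4) = -1863/320.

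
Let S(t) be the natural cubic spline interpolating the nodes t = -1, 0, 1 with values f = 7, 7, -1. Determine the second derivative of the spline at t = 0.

With M_i denoting the second derivative at x_i, h_i = 1, 1, and Δ_i = (y_(i+1) − y_i)/h_i = 0, -8:
  1·M_0 + 4·M_1 + 1·M_2 = 6(Δ_1 - Δ_0) = -48
Natural end conditions: M_0 = M_2 = 0.
Solving: M_0 = 0, M_1 = -12, M_2 = 0.

-12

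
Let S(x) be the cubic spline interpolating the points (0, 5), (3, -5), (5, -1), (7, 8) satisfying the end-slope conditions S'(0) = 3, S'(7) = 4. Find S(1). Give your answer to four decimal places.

4.2122

Let σ_i = S''(x_i). Step sizes h_i = 3, 2, 2; slopes of the chords Δ_i = (y_(i+1) - y_i)/h_i = -10/3, 2, 9/2.
  3·σ_0 + 10·σ_1 + 2·σ_2 = 6(Δ_1 - Δ_0) = 32
  2·σ_1 + 8·σ_2 + 2·σ_3 = 6(Δ_2 - Δ_1) = 15
Clamped end conditions give two more equations: 2h_0·σ_0 + h_0·σ_1 = 6(Δ_0 - S'(0)) = -38 and h_2·σ_2 + 2h_2·σ_3 = 6(S'(7) - Δ_2) = -3.
Hence σ_0 = -1027/111, σ_1 = 216/37, σ_2 = 51/74, σ_3 = -81/74.
On [0, 3], S(x) = 5 + 3·x - 1027/222·x² + 1675/1998·x³.
With x = 1: S(1) = 4208/999.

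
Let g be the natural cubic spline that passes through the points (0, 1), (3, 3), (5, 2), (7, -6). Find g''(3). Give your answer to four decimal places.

Write M_i for g''(x_i). With h_i = 3, 2, 2 and divided differences Δ_i = 2/3, -1/2, -4, the continuity of g' gives the tridiagonal system
  3·M_0 + 10·M_1 + 2·M_2 = 6(Δ_1 - Δ_0) = -7
  2·M_1 + 8·M_2 + 2·M_3 = 6(Δ_2 - Δ_1) = -21
Natural end conditions: M_0 = M_3 = 0.
Hence M_0 = 0, M_1 = -7/38, M_2 = -49/19, M_3 = 0.

-0.1842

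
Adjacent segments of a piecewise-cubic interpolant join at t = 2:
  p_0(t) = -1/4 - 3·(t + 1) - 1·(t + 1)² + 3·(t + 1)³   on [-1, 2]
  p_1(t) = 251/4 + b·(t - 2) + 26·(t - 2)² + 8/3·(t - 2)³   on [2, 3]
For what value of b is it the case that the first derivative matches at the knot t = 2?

p_0'(t) = -3 - 2·(t + 1) + 9·(t + 1)², so p_0'(2) = 72. On the right, p_1'(2) = b, so b = 72.

72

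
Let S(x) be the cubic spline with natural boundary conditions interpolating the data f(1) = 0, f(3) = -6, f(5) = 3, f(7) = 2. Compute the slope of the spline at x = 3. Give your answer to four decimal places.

1.6667

Write σ_i for S''(x_i). With h_i = 2, 2, 2 and divided differences Δ_i = -3, 9/2, -1/2, the continuity of S' gives the tridiagonal system
  2·σ_0 + 8·σ_1 + 2·σ_2 = 6(Δ_1 - Δ_0) = 45
  2·σ_1 + 8·σ_2 + 2·σ_3 = 6(Δ_2 - Δ_1) = -30
Natural end conditions: σ_0 = σ_3 = 0.
Solving the tridiagonal system: σ_0 = 0, σ_1 = 7, σ_2 = -11/2, σ_3 = 0.
On [3, 5], S'(x) = b_1 + 2c_1·(x - 3) + 3d_1·(x - 3)² with b_1 = Δ_1 - h_1(2σ_1 + σ_2)/6 = 5/3, c_1 = σ_1/2 = 7/2, d_1 = (σ_2 - σ_1)/(6h_1) = -25/24. So S'(3) = 5/3.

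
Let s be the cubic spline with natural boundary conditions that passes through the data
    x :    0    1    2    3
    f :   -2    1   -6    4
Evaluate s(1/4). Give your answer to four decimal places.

Let m_i = s''(x_i). Step sizes h_i = 1, 1, 1; slopes of the chords Δ_i = (y_(i+1) - y_i)/h_i = 3, -7, 10.
  1·m_0 + 4·m_1 + 1·m_2 = 6(Δ_1 - Δ_0) = -60
  1·m_1 + 4·m_2 + 1·m_3 = 6(Δ_2 - Δ_1) = 102
Natural end conditions: m_0 = m_3 = 0.
Solving the tridiagonal system: m_0 = 0, m_1 = -114/5, m_2 = 156/5, m_3 = 0.
On [0, 1], s(x) = -2 + 34/5·x + 0·x² - 19/5·x³.
With x = 1/4: s(1/4) = -23/64.

-0.3594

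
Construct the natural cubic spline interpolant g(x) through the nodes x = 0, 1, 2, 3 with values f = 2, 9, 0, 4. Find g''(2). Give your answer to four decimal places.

27.2000

Write σ_i for g''(x_i). With h_i = 1, 1, 1 and divided differences Δ_i = 7, -9, 4, the continuity of g' gives the tridiagonal system
  1·σ_0 + 4·σ_1 + 1·σ_2 = 6(Δ_1 - Δ_0) = -96
  1·σ_1 + 4·σ_2 + 1·σ_3 = 6(Δ_2 - Δ_1) = 78
Natural end conditions: σ_0 = σ_3 = 0.
Forward elimination and back-substitution give σ_0 = 0, σ_1 = -154/5, σ_2 = 136/5, σ_3 = 0.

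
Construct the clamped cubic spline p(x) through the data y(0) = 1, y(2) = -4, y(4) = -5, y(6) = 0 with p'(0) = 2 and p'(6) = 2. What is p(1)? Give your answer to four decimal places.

-0.2000

Let m_i = p''(x_i). Step sizes h_i = 2, 2, 2; slopes of the chords Δ_i = (y_(i+1) - y_i)/h_i = -5/2, -1/2, 5/2.
  2·m_0 + 8·m_1 + 2·m_2 = 6(Δ_1 - Δ_0) = 12
  2·m_1 + 8·m_2 + 2·m_3 = 6(Δ_2 - Δ_1) = 18
Clamped end conditions give two more equations: 2h_0·m_0 + h_0·m_1 = 6(Δ_0 - p'(0)) = -27 and h_2·m_2 + 2h_2·m_3 = 6(p'(6) - Δ_2) = -3.
Solving the tridiagonal system: m_0 = -83/10, m_1 = 31/10, m_2 = 19/10, m_3 = -17/10.
On [0, 2], p(x) = 1 + 2·x - 83/20·x² + 19/20·x³.
With x = 1: p(1) = -1/5.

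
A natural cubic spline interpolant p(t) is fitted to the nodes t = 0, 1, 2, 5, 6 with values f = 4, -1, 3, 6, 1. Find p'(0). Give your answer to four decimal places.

-7.3632

Let M_i = p''(x_i). Step sizes h_i = 1, 1, 3, 1; slopes of the chords Δ_i = (y_(i+1) - y_i)/h_i = -5, 4, 1, -5.
  1·M_0 + 4·M_1 + 1·M_2 = 6(Δ_1 - Δ_0) = 54
  1·M_1 + 8·M_2 + 3·M_3 = 6(Δ_2 - Δ_1) = -18
  3·M_2 + 8·M_3 + 1·M_4 = 6(Δ_3 - Δ_2) = -36
Natural end conditions: M_0 = M_4 = 0.
Solving the tridiagonal system: M_0 = 0, M_1 = 1503/106, M_2 = -144/53, M_3 = -369/106, M_4 = 0.
On [0, 1], p'(t) = b_0 + 2c_0·t + 3d_0·t² with b_0 = Δ_0 - h_0(2M_0 + M_1)/6 = -1561/212, c_0 = M_0/2 = 0, d_0 = (M_1 - M_0)/(6h_0) = 501/212. So p'(0) = -1561/212.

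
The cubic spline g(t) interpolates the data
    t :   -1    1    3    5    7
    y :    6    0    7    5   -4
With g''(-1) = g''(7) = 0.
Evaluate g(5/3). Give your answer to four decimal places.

1.7407

Put M_i = g'' at the i-th knot. Here h = (2, 2, 2, 2) and Δ = (-3, 7/2, -1, -9/2), so the interior equations h_(i-1)·M_(i-1) + 2(h_(i-1)+h_i)·M_i + h_i·M_(i+1) = 6(Δ_i − Δ_(i-1)) read
  2·M_0 + 8·M_1 + 2·M_2 = 6(Δ_1 - Δ_0) = 39
  2·M_1 + 8·M_2 + 2·M_3 = 6(Δ_2 - Δ_1) = -27
  2·M_2 + 8·M_3 + 2·M_4 = 6(Δ_3 - Δ_2) = -21
Natural end conditions: M_0 = M_4 = 0.
Solving: M_0 = 0, M_1 = 6, M_2 = -9/2, M_3 = -3/2, M_4 = 0.
On [1, 3], g(t) = 0 + 1·(t - 1) + 3·(t - 1)² - 7/8·(t - 1)³.
With (t - 1) = 2/3: g(5/3) = 47/27.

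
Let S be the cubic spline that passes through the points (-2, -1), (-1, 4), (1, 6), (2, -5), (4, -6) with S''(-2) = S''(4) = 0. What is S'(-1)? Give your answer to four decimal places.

Let σ_i = S''(x_i). Step sizes h_i = 1, 2, 1, 2; slopes of the chords Δ_i = (y_(i+1) - y_i)/h_i = 5, 1, -11, -1/2.
  1·σ_0 + 6·σ_1 + 2·σ_2 = 6(Δ_1 - Δ_0) = -24
  2·σ_1 + 6·σ_2 + 1·σ_3 = 6(Δ_2 - Δ_1) = -72
  1·σ_2 + 6·σ_3 + 2·σ_4 = 6(Δ_3 - Δ_2) = 63
Natural end conditions: σ_0 = σ_4 = 0.
Solving the tridiagonal system: σ_0 = 0, σ_1 = 25/31, σ_2 = -447/31, σ_3 = 400/31, σ_4 = 0.
On [-1, 1], S'(x) = b_1 + 2c_1·(x + 1) + 3d_1·(x + 1)² with b_1 = Δ_1 - h_1(2σ_1 + σ_2)/6 = 490/93, c_1 = σ_1/2 = 25/62, d_1 = (σ_2 - σ_1)/(6h_1) = -118/93. So S'(-1) = 490/93.

5.2688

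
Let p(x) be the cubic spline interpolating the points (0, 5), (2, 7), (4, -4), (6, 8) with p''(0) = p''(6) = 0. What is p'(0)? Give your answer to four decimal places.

3.5000

Put σ_i = p'' at the i-th knot. Here h = (2, 2, 2) and Δ = (1, -11/2, 6), so the interior equations h_(i-1)·σ_(i-1) + 2(h_(i-1)+h_i)·σ_i + h_i·σ_(i+1) = 6(Δ_i − Δ_(i-1)) read
  2·σ_0 + 8·σ_1 + 2·σ_2 = 6(Δ_1 - Δ_0) = -39
  2·σ_1 + 8·σ_2 + 2·σ_3 = 6(Δ_2 - Δ_1) = 69
Natural end conditions: σ_0 = σ_3 = 0.
Hence σ_0 = 0, σ_1 = -15/2, σ_2 = 21/2, σ_3 = 0.
On [0, 2], p'(x) = b_0 + 2c_0·x + 3d_0·x² with b_0 = Δ_0 - h_0(2σ_0 + σ_1)/6 = 7/2, c_0 = σ_0/2 = 0, d_0 = (σ_1 - σ_0)/(6h_0) = -5/8. So p'(0) = 7/2.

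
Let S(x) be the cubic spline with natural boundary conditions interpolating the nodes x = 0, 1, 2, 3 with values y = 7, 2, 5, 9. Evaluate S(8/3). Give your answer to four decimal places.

Let σ_i = S''(x_i). Step sizes h_i = 1, 1, 1; slopes of the chords Δ_i = (y_(i+1) - y_i)/h_i = -5, 3, 4.
  1·σ_0 + 4·σ_1 + 1·σ_2 = 6(Δ_1 - Δ_0) = 48
  1·σ_1 + 4·σ_2 + 1·σ_3 = 6(Δ_2 - Δ_1) = 6
Natural end conditions: σ_0 = σ_3 = 0.
Hence σ_0 = 0, σ_1 = 62/5, σ_2 = -8/5, σ_3 = 0.
On [2, 3], S(x) = 5 + 68/15·(x - 2) - 4/5·(x - 2)² + 4/15·(x - 2)³.
With (x - 2) = 2/3: S(8/3) = 3137/405.

7.7457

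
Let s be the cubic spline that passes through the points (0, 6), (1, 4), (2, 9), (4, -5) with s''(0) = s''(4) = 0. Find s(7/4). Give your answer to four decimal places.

With M_i denoting the second derivative at x_i, h_i = 1, 1, 2, and Δ_i = (y_(i+1) − y_i)/h_i = -2, 5, -7:
  1·M_0 + 4·M_1 + 1·M_2 = 6(Δ_1 - Δ_0) = 42
  1·M_1 + 6·M_2 + 2·M_3 = 6(Δ_2 - Δ_1) = -72
Natural end conditions: M_0 = M_3 = 0.
Solving: M_0 = 0, M_1 = 324/23, M_2 = -330/23, M_3 = 0.
On [1, 2], s(x) = 4 + 62/23·(x - 1) + 162/23·(x - 1)² - 109/23·(x - 1)³.
With (x - 1) = 3/4: s(7/4) = 511/64.

7.9844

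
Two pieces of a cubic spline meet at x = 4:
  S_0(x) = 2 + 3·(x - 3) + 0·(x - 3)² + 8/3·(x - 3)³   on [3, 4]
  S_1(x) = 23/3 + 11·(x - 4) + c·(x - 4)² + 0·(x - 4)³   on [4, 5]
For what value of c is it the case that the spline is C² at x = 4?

8

S_0''(x) = 0 + 16·(x - 3), so S_0''(4) = 16. On the right, S_1''(4) = 2c, so c = 8.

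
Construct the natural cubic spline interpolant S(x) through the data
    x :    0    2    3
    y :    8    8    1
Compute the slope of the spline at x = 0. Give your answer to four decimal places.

2.3333

Write M_i for S''(x_i). With h_i = 2, 1 and divided differences Δ_i = 0, -7, the continuity of S' gives the tridiagonal system
  2·M_0 + 6·M_1 + 1·M_2 = 6(Δ_1 - Δ_0) = -42
Natural end conditions: M_0 = M_2 = 0.
Hence M_0 = 0, M_1 = -7, M_2 = 0.
On [0, 2], S'(x) = b_0 + 2c_0·x + 3d_0·x² with b_0 = Δ_0 - h_0(2M_0 + M_1)/6 = 7/3, c_0 = M_0/2 = 0, d_0 = (M_1 - M_0)/(6h_0) = -7/12. So S'(0) = 7/3.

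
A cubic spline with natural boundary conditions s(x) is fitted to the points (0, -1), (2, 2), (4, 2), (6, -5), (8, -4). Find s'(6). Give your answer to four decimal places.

With σ_i denoting the second derivative at x_i, h_i = 2, 2, 2, 2, and Δ_i = (y_(i+1) − y_i)/h_i = 3/2, 0, -7/2, 1/2:
  2·σ_0 + 8·σ_1 + 2·σ_2 = 6(Δ_1 - Δ_0) = -9
  2·σ_1 + 8·σ_2 + 2·σ_3 = 6(Δ_2 - Δ_1) = -21
  2·σ_2 + 8·σ_3 + 2·σ_4 = 6(Δ_3 - Δ_2) = 24
Natural end conditions: σ_0 = σ_4 = 0.
Forward elimination and back-substitution give σ_0 = 0, σ_1 = -27/112, σ_2 = -99/28, σ_3 = 435/112, σ_4 = 0.
On [6, 8], s'(x) = b_3 + 2c_3·(x - 6) + 3d_3·(x - 6)² with b_3 = Δ_3 - h_3(2σ_3 + σ_4)/6 = -117/56, c_3 = σ_3/2 = 435/224, d_3 = (σ_4 - σ_3)/(6h_3) = -145/448. So s'(6) = -117/56.

-2.0893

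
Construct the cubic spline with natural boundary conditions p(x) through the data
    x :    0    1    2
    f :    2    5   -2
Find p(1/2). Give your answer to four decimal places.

Let σ_i = p''(x_i). Step sizes h_i = 1, 1; slopes of the chords Δ_i = (y_(i+1) - y_i)/h_i = 3, -7.
  1·σ_0 + 4·σ_1 + 1·σ_2 = 6(Δ_1 - Δ_0) = -60
Natural end conditions: σ_0 = σ_2 = 0.
Solving the tridiagonal system: σ_0 = 0, σ_1 = -15, σ_2 = 0.
On [0, 1], p(x) = 2 + 11/2·x + 0·x² - 5/2·x³.
With x = 1/2: p(1/2) = 71/16.

4.4375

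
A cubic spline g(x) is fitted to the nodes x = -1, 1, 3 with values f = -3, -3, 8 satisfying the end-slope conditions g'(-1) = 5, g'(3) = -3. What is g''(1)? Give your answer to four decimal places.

With M_i denoting the second derivative at x_i, h_i = 2, 2, and Δ_i = (y_(i+1) − y_i)/h_i = 0, 11/2:
  2·M_0 + 8·M_1 + 2·M_2 = 6(Δ_1 - Δ_0) = 33
Clamped end conditions give two more equations: 2h_0·M_0 + h_0·M_1 = 6(Δ_0 - g'(-1)) = -30 and h_1·M_1 + 2h_1·M_2 = 6(g'(3) - Δ_1) = -51.
Forward elimination and back-substitution give M_0 = -109/8, M_1 = 49/4, M_2 = -151/8.

12.2500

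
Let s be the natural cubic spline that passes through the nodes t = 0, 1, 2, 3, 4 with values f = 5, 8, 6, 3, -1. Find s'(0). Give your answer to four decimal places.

4.2857

Put σ_i = s'' at the i-th knot. Here h = (1, 1, 1, 1) and Δ = (3, -2, -3, -4), so the interior equations h_(i-1)·σ_(i-1) + 2(h_(i-1)+h_i)·σ_i + h_i·σ_(i+1) = 6(Δ_i − Δ_(i-1)) read
  1·σ_0 + 4·σ_1 + 1·σ_2 = 6(Δ_1 - Δ_0) = -30
  1·σ_1 + 4·σ_2 + 1·σ_3 = 6(Δ_2 - Δ_1) = -6
  1·σ_2 + 4·σ_3 + 1·σ_4 = 6(Δ_3 - Δ_2) = -6
Natural end conditions: σ_0 = σ_4 = 0.
Forward elimination and back-substitution give σ_0 = 0, σ_1 = -54/7, σ_2 = 6/7, σ_3 = -12/7, σ_4 = 0.
On [0, 1], s'(t) = b_0 + 2c_0·t + 3d_0·t² with b_0 = Δ_0 - h_0(2σ_0 + σ_1)/6 = 30/7, c_0 = σ_0/2 = 0, d_0 = (σ_1 - σ_0)/(6h_0) = -9/7. So s'(0) = 30/7.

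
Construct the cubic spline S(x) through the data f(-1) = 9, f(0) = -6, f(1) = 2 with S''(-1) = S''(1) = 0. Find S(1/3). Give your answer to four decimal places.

Let m_i = S''(x_i). Step sizes h_i = 1, 1; slopes of the chords Δ_i = (y_(i+1) - y_i)/h_i = -15, 8.
  1·m_0 + 4·m_1 + 1·m_2 = 6(Δ_1 - Δ_0) = 138
Natural end conditions: m_0 = m_2 = 0.
Forward elimination and back-substitution give m_0 = 0, m_1 = 69/2, m_2 = 0.
On [0, 1], S(x) = -6 - 7/2·x + 69/4·x² - 23/4·x³.
With x = 1/3: S(1/3) = -295/54.

-5.4630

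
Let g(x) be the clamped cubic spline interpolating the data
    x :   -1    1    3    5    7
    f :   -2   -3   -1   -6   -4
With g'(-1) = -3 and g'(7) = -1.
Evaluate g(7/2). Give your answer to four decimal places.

Put M_i = g'' at the i-th knot. Here h = (2, 2, 2, 2) and Δ = (-1/2, 1, -5/2, 1), so the interior equations h_(i-1)·M_(i-1) + 2(h_(i-1)+h_i)·M_i + h_i·M_(i+1) = 6(Δ_i − Δ_(i-1)) read
  2·M_0 + 8·M_1 + 2·M_2 = 6(Δ_1 - Δ_0) = 9
  2·M_1 + 8·M_2 + 2·M_3 = 6(Δ_2 - Δ_1) = -21
  2·M_2 + 8·M_3 + 2·M_4 = 6(Δ_3 - Δ_2) = 21
Clamped end conditions give two more equations: 2h_0·M_0 + h_0·M_1 = 6(Δ_0 - g'(-1)) = 15 and h_3·M_3 + 2h_3·M_4 = 6(g'(7) - Δ_3) = -12.
Solving: M_0 = 85/28, M_1 = 10/7, M_2 = -17/4, M_3 = 71/14, M_4 = -155/28.
On [3, 5], g(x) = -1 - 19/14·(x - 3) - 17/8·(x - 3)² + 87/112·(x - 3)³.
With (x - 3) = 1/2: g(7/2) = -1893/896.

-2.1127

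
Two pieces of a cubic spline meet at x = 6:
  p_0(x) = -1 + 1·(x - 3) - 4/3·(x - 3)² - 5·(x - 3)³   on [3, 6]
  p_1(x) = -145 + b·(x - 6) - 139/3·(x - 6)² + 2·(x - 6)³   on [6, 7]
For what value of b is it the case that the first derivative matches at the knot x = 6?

p_0'(x) = 1 - 8/3·(x - 3) - 15·(x - 3)², so p_0'(6) = -142. On the right, p_1'(6) = b, so b = -142.

-142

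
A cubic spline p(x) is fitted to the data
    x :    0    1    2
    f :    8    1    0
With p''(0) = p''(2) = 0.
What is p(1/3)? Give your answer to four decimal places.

With σ_i denoting the second derivative at x_i, h_i = 1, 1, and Δ_i = (y_(i+1) − y_i)/h_i = -7, -1:
  1·σ_0 + 4·σ_1 + 1·σ_2 = 6(Δ_1 - Δ_0) = 36
Natural end conditions: σ_0 = σ_2 = 0.
Forward elimination and back-substitution give σ_0 = 0, σ_1 = 9, σ_2 = 0.
On [0, 1], p(x) = 8 - 17/2·x + 0·x² + 3/2·x³.
With x = 1/3: p(1/3) = 47/9.

5.2222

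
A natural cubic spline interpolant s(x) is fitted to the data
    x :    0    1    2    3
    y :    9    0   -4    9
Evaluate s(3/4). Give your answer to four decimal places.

Let M_i = s''(x_i). Step sizes h_i = 1, 1, 1; slopes of the chords Δ_i = (y_(i+1) - y_i)/h_i = -9, -4, 13.
  1·M_0 + 4·M_1 + 1·M_2 = 6(Δ_1 - Δ_0) = 30
  1·M_1 + 4·M_2 + 1·M_3 = 6(Δ_2 - Δ_1) = 102
Natural end conditions: M_0 = M_3 = 0.
Solving: M_0 = 0, M_1 = 6/5, M_2 = 126/5, M_3 = 0.
On [0, 1], s(x) = 9 - 46/5·x + 0·x² + 1/5·x³.
With x = 3/4: s(3/4) = 699/320.

2.1844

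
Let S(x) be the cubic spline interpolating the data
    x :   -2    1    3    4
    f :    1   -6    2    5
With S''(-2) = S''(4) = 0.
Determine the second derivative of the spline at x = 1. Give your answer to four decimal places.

Write M_i for S''(x_i). With h_i = 3, 2, 1 and divided differences Δ_i = -7/3, 4, 3, the continuity of S' gives the tridiagonal system
  3·M_0 + 10·M_1 + 2·M_2 = 6(Δ_1 - Δ_0) = 38
  2·M_1 + 6·M_2 + 1·M_3 = 6(Δ_2 - Δ_1) = -6
Natural end conditions: M_0 = M_3 = 0.
Forward elimination and back-substitution give M_0 = 0, M_1 = 30/7, M_2 = -17/7, M_3 = 0.

4.2857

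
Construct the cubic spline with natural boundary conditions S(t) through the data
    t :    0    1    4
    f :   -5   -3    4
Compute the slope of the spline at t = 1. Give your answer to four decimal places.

Put m_i = S'' at the i-th knot. Here h = (1, 3) and Δ = (2, 7/3), so the interior equations h_(i-1)·m_(i-1) + 2(h_(i-1)+h_i)·m_i + h_i·m_(i+1) = 6(Δ_i − Δ_(i-1)) read
  1·m_0 + 8·m_1 + 3·m_2 = 6(Δ_1 - Δ_0) = 2
Natural end conditions: m_0 = m_2 = 0.
Solving the tridiagonal system: m_0 = 0, m_1 = 1/4, m_2 = 0.
On [1, 4], S'(t) = b_1 + 2c_1·(t - 1) + 3d_1·(t - 1)² with b_1 = Δ_1 - h_1(2m_1 + m_2)/6 = 25/12, c_1 = m_1/2 = 1/8, d_1 = (m_2 - m_1)/(6h_1) = -1/72. So S'(1) = 25/12.

2.0833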